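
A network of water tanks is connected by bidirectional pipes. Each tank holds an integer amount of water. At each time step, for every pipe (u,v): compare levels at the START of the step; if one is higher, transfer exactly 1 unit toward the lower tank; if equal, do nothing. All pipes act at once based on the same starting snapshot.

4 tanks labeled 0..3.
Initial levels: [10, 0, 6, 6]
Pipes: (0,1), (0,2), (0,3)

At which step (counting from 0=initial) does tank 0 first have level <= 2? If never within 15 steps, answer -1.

Step 1: flows [0->1,0->2,0->3] -> levels [7 1 7 7]
Step 2: flows [0->1,0=2,0=3] -> levels [6 2 7 7]
Step 3: flows [0->1,2->0,3->0] -> levels [7 3 6 6]
Step 4: flows [0->1,0->2,0->3] -> levels [4 4 7 7]
Step 5: flows [0=1,2->0,3->0] -> levels [6 4 6 6]
Step 6: flows [0->1,0=2,0=3] -> levels [5 5 6 6]
Step 7: flows [0=1,2->0,3->0] -> levels [7 5 5 5]
Step 8: flows [0->1,0->2,0->3] -> levels [4 6 6 6]
Step 9: flows [1->0,2->0,3->0] -> levels [7 5 5 5]
  -> period-2 cycle (repeats step 7); tank 0 never drops to <=2
Tank 0 never reaches <=2 within 15 steps

Answer: -1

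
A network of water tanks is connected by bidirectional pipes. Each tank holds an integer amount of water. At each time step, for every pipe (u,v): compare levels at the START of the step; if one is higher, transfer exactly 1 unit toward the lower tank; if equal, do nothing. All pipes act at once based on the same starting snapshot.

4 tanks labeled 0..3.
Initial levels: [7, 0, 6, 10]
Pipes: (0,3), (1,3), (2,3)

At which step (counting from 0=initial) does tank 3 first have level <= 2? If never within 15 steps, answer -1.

Answer: -1

Derivation:
Step 1: flows [3->0,3->1,3->2] -> levels [8 1 7 7]
Step 2: flows [0->3,3->1,2=3] -> levels [7 2 7 7]
Step 3: flows [0=3,3->1,2=3] -> levels [7 3 7 6]
Step 4: flows [0->3,3->1,2->3] -> levels [6 4 6 7]
Step 5: flows [3->0,3->1,3->2] -> levels [7 5 7 4]
Step 6: flows [0->3,1->3,2->3] -> levels [6 4 6 7]
  -> period-2 cycle (repeats step 4); tank 3 never drops to <=2
Tank 3 never reaches <=2 within 15 steps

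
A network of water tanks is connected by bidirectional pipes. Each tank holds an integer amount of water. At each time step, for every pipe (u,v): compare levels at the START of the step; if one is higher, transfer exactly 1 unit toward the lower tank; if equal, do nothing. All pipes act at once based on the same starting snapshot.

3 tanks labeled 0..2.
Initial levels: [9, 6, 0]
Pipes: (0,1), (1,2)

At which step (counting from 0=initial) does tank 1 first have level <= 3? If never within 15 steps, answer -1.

Answer: -1

Derivation:
Step 1: flows [0->1,1->2] -> levels [8 6 1]
Step 2: flows [0->1,1->2] -> levels [7 6 2]
Step 3: flows [0->1,1->2] -> levels [6 6 3]
Step 4: flows [0=1,1->2] -> levels [6 5 4]
Step 5: flows [0->1,1->2] -> levels [5 5 5]
Step 6: flows [0=1,1=2] -> levels [5 5 5]
  -> stable; tank 1 stays at 5 > 3
Tank 1 never reaches <=3 within 15 steps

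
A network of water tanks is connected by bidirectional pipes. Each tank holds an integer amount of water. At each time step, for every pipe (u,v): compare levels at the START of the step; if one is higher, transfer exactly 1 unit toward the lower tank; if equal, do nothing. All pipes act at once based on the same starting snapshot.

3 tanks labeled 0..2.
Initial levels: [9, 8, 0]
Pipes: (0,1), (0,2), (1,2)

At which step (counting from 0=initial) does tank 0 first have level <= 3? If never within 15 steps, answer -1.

Step 1: flows [0->1,0->2,1->2] -> levels [7 8 2]
Step 2: flows [1->0,0->2,1->2] -> levels [7 6 4]
Step 3: flows [0->1,0->2,1->2] -> levels [5 6 6]
Step 4: flows [1->0,2->0,1=2] -> levels [7 5 5]
Step 5: flows [0->1,0->2,1=2] -> levels [5 6 6]
  -> period-2 cycle (repeats step 3); tank 0 never drops to <=3
Tank 0 never reaches <=3 within 15 steps

Answer: -1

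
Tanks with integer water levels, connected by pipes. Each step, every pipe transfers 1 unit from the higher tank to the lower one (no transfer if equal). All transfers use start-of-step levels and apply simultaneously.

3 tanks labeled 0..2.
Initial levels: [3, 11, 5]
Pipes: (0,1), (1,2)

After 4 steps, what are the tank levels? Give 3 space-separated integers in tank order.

Step 1: flows [1->0,1->2] -> levels [4 9 6]
Step 2: flows [1->0,1->2] -> levels [5 7 7]
Step 3: flows [1->0,1=2] -> levels [6 6 7]
Step 4: flows [0=1,2->1] -> levels [6 7 6]

Answer: 6 7 6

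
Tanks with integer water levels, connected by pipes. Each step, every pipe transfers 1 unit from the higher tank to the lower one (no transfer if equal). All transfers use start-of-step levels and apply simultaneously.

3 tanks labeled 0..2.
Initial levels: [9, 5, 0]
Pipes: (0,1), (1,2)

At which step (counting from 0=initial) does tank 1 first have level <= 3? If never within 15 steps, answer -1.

Answer: -1

Derivation:
Step 1: flows [0->1,1->2] -> levels [8 5 1]
Step 2: flows [0->1,1->2] -> levels [7 5 2]
Step 3: flows [0->1,1->2] -> levels [6 5 3]
Step 4: flows [0->1,1->2] -> levels [5 5 4]
Step 5: flows [0=1,1->2] -> levels [5 4 5]
Step 6: flows [0->1,2->1] -> levels [4 6 4]
Step 7: flows [1->0,1->2] -> levels [5 4 5]
  -> period-2 cycle (repeats step 5); tank 1 never drops to <=3
Tank 1 never reaches <=3 within 15 steps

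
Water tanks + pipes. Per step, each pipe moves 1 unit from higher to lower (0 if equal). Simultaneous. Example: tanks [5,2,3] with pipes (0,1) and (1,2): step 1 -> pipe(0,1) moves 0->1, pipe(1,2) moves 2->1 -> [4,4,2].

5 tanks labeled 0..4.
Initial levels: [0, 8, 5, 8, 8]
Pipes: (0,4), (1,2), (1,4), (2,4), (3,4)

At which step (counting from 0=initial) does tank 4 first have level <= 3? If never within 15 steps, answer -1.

Step 1: flows [4->0,1->2,1=4,4->2,3=4] -> levels [1 7 7 8 6]
Step 2: flows [4->0,1=2,1->4,2->4,3->4] -> levels [2 6 6 7 8]
Step 3: flows [4->0,1=2,4->1,4->2,4->3] -> levels [3 7 7 8 4]
Step 4: flows [4->0,1=2,1->4,2->4,3->4] -> levels [4 6 6 7 6]
Step 5: flows [4->0,1=2,1=4,2=4,3->4] -> levels [5 6 6 6 6]
Step 6: flows [4->0,1=2,1=4,2=4,3=4] -> levels [6 6 6 6 5]
Step 7: flows [0->4,1=2,1->4,2->4,3->4] -> levels [5 5 5 5 9]
Step 8: flows [4->0,1=2,4->1,4->2,4->3] -> levels [6 6 6 6 5]
  -> period-2 cycle (repeats step 6); tank 4 never drops to <=3
Tank 4 never reaches <=3 within 15 steps

Answer: -1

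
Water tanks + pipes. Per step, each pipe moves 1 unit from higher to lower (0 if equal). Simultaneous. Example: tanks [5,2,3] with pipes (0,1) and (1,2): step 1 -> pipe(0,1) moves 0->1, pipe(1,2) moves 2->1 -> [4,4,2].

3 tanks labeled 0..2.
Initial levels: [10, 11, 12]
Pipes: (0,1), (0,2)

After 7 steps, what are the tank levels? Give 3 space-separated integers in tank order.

Answer: 12 10 11

Derivation:
Step 1: flows [1->0,2->0] -> levels [12 10 11]
Step 2: flows [0->1,0->2] -> levels [10 11 12]
  -> period-2 cycle: step 2 state = step 0 state
  -> state at step 7: (7-0) mod 2 = 1, same as step 1 -> [12 10 11]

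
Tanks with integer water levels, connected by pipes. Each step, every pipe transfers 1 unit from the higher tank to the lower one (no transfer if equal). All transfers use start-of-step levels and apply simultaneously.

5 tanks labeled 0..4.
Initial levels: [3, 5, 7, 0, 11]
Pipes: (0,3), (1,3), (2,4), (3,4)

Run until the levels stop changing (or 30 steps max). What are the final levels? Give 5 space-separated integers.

Answer: 5 5 5 4 7

Derivation:
Step 1: flows [0->3,1->3,4->2,4->3] -> levels [2 4 8 3 9]
Step 2: flows [3->0,1->3,4->2,4->3] -> levels [3 3 9 4 7]
Step 3: flows [3->0,3->1,2->4,4->3] -> levels [4 4 8 3 7]
Step 4: flows [0->3,1->3,2->4,4->3] -> levels [3 3 7 6 7]
Step 5: flows [3->0,3->1,2=4,4->3] -> levels [4 4 7 5 6]
Step 6: flows [3->0,3->1,2->4,4->3] -> levels [5 5 6 4 6]
Step 7: flows [0->3,1->3,2=4,4->3] -> levels [4 4 6 7 5]
Step 8: flows [3->0,3->1,2->4,3->4] -> levels [5 5 5 4 7]
Step 9: flows [0->3,1->3,4->2,4->3] -> levels [4 4 6 7 5]
  -> period-2 cycle: step 9 state = step 7 state; never stabilizes
  -> state at step 30: (30-7) mod 2 = 1, same as step 8 -> [5 5 5 4 7]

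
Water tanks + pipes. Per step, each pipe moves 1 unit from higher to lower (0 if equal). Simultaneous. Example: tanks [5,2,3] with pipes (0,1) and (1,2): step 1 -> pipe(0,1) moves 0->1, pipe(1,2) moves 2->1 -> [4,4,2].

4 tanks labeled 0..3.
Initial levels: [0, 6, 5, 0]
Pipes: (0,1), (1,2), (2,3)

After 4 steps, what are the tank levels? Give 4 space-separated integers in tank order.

Answer: 2 4 2 3

Derivation:
Step 1: flows [1->0,1->2,2->3] -> levels [1 4 5 1]
Step 2: flows [1->0,2->1,2->3] -> levels [2 4 3 2]
Step 3: flows [1->0,1->2,2->3] -> levels [3 2 3 3]
Step 4: flows [0->1,2->1,2=3] -> levels [2 4 2 3]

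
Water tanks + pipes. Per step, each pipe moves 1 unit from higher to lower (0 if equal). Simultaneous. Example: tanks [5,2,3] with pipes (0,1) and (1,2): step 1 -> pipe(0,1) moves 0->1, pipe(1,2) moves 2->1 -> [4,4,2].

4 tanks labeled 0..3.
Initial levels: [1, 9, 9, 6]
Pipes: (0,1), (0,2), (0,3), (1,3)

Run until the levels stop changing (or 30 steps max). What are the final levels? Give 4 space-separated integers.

Step 1: flows [1->0,2->0,3->0,1->3] -> levels [4 7 8 6]
Step 2: flows [1->0,2->0,3->0,1->3] -> levels [7 5 7 6]
Step 3: flows [0->1,0=2,0->3,3->1] -> levels [5 7 7 6]
Step 4: flows [1->0,2->0,3->0,1->3] -> levels [8 5 6 6]
Step 5: flows [0->1,0->2,0->3,3->1] -> levels [5 7 7 6]
  -> period-2 cycle: step 5 state = step 3 state; never stabilizes
  -> state at step 30: (30-3) mod 2 = 1, same as step 4 -> [8 5 6 6]

Answer: 8 5 6 6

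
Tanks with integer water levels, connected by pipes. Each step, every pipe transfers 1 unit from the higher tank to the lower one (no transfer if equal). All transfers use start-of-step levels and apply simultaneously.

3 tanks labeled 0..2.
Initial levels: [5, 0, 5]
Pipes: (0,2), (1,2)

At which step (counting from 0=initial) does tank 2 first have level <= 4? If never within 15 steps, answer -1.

Answer: 1

Derivation:
Step 1: flows [0=2,2->1] -> levels [5 1 4]
Tank 2 first reaches <=4 at step 1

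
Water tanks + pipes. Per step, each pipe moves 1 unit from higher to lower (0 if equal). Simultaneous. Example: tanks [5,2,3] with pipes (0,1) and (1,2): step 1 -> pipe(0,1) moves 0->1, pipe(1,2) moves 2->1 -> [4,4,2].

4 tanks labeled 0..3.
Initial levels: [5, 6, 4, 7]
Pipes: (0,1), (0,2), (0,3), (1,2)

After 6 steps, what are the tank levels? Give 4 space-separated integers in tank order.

Answer: 4 6 6 6

Derivation:
Step 1: flows [1->0,0->2,3->0,1->2] -> levels [6 4 6 6]
Step 2: flows [0->1,0=2,0=3,2->1] -> levels [5 6 5 6]
Step 3: flows [1->0,0=2,3->0,1->2] -> levels [7 4 6 5]
Step 4: flows [0->1,0->2,0->3,2->1] -> levels [4 6 6 6]
Step 5: flows [1->0,2->0,3->0,1=2] -> levels [7 5 5 5]
Step 6: flows [0->1,0->2,0->3,1=2] -> levels [4 6 6 6]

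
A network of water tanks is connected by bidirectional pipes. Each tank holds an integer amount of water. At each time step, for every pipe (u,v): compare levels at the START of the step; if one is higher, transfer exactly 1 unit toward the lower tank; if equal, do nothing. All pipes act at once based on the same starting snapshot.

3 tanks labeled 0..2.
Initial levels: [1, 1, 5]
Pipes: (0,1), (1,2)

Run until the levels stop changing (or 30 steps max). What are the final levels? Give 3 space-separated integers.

Answer: 3 1 3

Derivation:
Step 1: flows [0=1,2->1] -> levels [1 2 4]
Step 2: flows [1->0,2->1] -> levels [2 2 3]
Step 3: flows [0=1,2->1] -> levels [2 3 2]
Step 4: flows [1->0,1->2] -> levels [3 1 3]
Step 5: flows [0->1,2->1] -> levels [2 3 2]
  -> period-2 cycle: step 5 state = step 3 state; never stabilizes
  -> state at step 30: (30-3) mod 2 = 1, same as step 4 -> [3 1 3]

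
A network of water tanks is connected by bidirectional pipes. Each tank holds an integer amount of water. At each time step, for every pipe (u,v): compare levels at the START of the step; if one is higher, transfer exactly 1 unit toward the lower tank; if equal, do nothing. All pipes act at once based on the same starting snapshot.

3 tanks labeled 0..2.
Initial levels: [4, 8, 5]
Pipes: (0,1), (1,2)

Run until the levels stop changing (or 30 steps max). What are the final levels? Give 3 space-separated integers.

Answer: 6 5 6

Derivation:
Step 1: flows [1->0,1->2] -> levels [5 6 6]
Step 2: flows [1->0,1=2] -> levels [6 5 6]
Step 3: flows [0->1,2->1] -> levels [5 7 5]
Step 4: flows [1->0,1->2] -> levels [6 5 6]
  -> period-2 cycle: step 4 state = step 2 state; never stabilizes
  -> state at step 30: (30-2) mod 2 = 0, same as step 2 -> [6 5 6]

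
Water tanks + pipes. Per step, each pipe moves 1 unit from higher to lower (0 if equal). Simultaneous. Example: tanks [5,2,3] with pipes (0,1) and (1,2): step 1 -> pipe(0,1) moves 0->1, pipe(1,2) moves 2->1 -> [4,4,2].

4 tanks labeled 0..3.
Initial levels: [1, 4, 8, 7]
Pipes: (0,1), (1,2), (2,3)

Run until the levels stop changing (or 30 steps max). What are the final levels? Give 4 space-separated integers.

Step 1: flows [1->0,2->1,2->3] -> levels [2 4 6 8]
Step 2: flows [1->0,2->1,3->2] -> levels [3 4 6 7]
Step 3: flows [1->0,2->1,3->2] -> levels [4 4 6 6]
Step 4: flows [0=1,2->1,2=3] -> levels [4 5 5 6]
Step 5: flows [1->0,1=2,3->2] -> levels [5 4 6 5]
Step 6: flows [0->1,2->1,2->3] -> levels [4 6 4 6]
Step 7: flows [1->0,1->2,3->2] -> levels [5 4 6 5]
  -> period-2 cycle: step 7 state = step 5 state; never stabilizes
  -> state at step 30: (30-5) mod 2 = 1, same as step 6 -> [4 6 4 6]

Answer: 4 6 4 6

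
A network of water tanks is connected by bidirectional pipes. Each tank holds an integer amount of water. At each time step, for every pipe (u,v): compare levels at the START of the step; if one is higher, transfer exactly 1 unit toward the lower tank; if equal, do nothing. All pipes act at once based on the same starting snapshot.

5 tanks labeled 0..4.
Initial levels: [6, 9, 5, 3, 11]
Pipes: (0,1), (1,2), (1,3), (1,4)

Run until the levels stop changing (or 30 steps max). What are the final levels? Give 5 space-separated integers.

Answer: 7 5 7 7 8

Derivation:
Step 1: flows [1->0,1->2,1->3,4->1] -> levels [7 7 6 4 10]
Step 2: flows [0=1,1->2,1->3,4->1] -> levels [7 6 7 5 9]
Step 3: flows [0->1,2->1,1->3,4->1] -> levels [6 8 6 6 8]
Step 4: flows [1->0,1->2,1->3,1=4] -> levels [7 5 7 7 8]
Step 5: flows [0->1,2->1,3->1,4->1] -> levels [6 9 6 6 7]
Step 6: flows [1->0,1->2,1->3,1->4] -> levels [7 5 7 7 8]
  -> period-2 cycle: step 6 state = step 4 state; never stabilizes
  -> state at step 30: (30-4) mod 2 = 0, same as step 4 -> [7 5 7 7 8]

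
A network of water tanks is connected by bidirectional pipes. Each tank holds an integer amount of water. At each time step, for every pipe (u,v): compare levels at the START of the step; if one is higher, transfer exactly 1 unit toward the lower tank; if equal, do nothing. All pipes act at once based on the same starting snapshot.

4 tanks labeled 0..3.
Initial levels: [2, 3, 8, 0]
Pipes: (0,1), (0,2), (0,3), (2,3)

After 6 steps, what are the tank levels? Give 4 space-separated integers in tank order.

Answer: 2 3 4 4

Derivation:
Step 1: flows [1->0,2->0,0->3,2->3] -> levels [3 2 6 2]
Step 2: flows [0->1,2->0,0->3,2->3] -> levels [2 3 4 4]
Step 3: flows [1->0,2->0,3->0,2=3] -> levels [5 2 3 3]
Step 4: flows [0->1,0->2,0->3,2=3] -> levels [2 3 4 4]
  -> period-2 cycle: step 4 state = step 2 state
  -> state at step 6: (6-2) mod 2 = 0, same as step 2 -> [2 3 4 4]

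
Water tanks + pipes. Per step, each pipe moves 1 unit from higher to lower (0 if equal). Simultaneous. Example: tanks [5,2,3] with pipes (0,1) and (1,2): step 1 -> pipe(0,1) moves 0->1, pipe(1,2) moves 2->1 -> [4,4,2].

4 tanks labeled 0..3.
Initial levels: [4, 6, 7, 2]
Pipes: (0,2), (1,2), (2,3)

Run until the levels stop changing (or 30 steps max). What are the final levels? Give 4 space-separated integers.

Answer: 4 4 7 4

Derivation:
Step 1: flows [2->0,2->1,2->3] -> levels [5 7 4 3]
Step 2: flows [0->2,1->2,2->3] -> levels [4 6 5 4]
Step 3: flows [2->0,1->2,2->3] -> levels [5 5 4 5]
Step 4: flows [0->2,1->2,3->2] -> levels [4 4 7 4]
Step 5: flows [2->0,2->1,2->3] -> levels [5 5 4 5]
  -> period-2 cycle: step 5 state = step 3 state; never stabilizes
  -> state at step 30: (30-3) mod 2 = 1, same as step 4 -> [4 4 7 4]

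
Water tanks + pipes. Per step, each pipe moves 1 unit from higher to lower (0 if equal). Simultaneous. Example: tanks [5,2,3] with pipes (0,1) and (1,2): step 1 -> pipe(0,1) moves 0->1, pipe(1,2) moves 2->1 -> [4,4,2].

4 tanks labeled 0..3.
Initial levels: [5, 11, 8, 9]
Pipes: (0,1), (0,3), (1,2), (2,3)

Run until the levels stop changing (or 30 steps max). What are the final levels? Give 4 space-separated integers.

Step 1: flows [1->0,3->0,1->2,3->2] -> levels [7 9 10 7]
Step 2: flows [1->0,0=3,2->1,2->3] -> levels [8 9 8 8]
Step 3: flows [1->0,0=3,1->2,2=3] -> levels [9 7 9 8]
Step 4: flows [0->1,0->3,2->1,2->3] -> levels [7 9 7 10]
Step 5: flows [1->0,3->0,1->2,3->2] -> levels [9 7 9 8]
  -> period-2 cycle: step 5 state = step 3 state; never stabilizes
  -> state at step 30: (30-3) mod 2 = 1, same as step 4 -> [7 9 7 10]

Answer: 7 9 7 10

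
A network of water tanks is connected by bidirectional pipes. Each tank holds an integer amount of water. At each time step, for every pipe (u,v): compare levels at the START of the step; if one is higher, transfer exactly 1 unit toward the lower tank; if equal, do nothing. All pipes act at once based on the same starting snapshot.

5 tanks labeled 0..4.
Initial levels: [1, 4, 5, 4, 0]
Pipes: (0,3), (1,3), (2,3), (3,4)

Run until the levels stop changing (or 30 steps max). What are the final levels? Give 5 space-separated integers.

Step 1: flows [3->0,1=3,2->3,3->4] -> levels [2 4 4 3 1]
Step 2: flows [3->0,1->3,2->3,3->4] -> levels [3 3 3 3 2]
Step 3: flows [0=3,1=3,2=3,3->4] -> levels [3 3 3 2 3]
Step 4: flows [0->3,1->3,2->3,4->3] -> levels [2 2 2 6 2]
Step 5: flows [3->0,3->1,3->2,3->4] -> levels [3 3 3 2 3]
  -> period-2 cycle: step 5 state = step 3 state; never stabilizes
  -> state at step 30: (30-3) mod 2 = 1, same as step 4 -> [2 2 2 6 2]

Answer: 2 2 2 6 2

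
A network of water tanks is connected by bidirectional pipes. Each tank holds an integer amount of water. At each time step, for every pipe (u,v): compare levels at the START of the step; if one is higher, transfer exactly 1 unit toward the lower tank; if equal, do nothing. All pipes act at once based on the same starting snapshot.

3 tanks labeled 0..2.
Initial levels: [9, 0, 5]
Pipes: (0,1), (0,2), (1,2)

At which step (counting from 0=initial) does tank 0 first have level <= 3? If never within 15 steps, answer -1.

Step 1: flows [0->1,0->2,2->1] -> levels [7 2 5]
Step 2: flows [0->1,0->2,2->1] -> levels [5 4 5]
Step 3: flows [0->1,0=2,2->1] -> levels [4 6 4]
Step 4: flows [1->0,0=2,1->2] -> levels [5 4 5]
  -> period-2 cycle (repeats step 2); tank 0 never drops to <=3
Tank 0 never reaches <=3 within 15 steps

Answer: -1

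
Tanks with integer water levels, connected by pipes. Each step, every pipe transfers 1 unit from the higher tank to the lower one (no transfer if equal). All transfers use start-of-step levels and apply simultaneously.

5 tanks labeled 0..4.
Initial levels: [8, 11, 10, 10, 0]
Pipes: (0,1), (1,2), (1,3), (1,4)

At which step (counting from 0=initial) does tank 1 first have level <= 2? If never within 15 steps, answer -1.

Step 1: flows [1->0,1->2,1->3,1->4] -> levels [9 7 11 11 1]
Step 2: flows [0->1,2->1,3->1,1->4] -> levels [8 9 10 10 2]
Step 3: flows [1->0,2->1,3->1,1->4] -> levels [9 9 9 9 3]
Step 4: flows [0=1,1=2,1=3,1->4] -> levels [9 8 9 9 4]
Step 5: flows [0->1,2->1,3->1,1->4] -> levels [8 10 8 8 5]
Step 6: flows [1->0,1->2,1->3,1->4] -> levels [9 6 9 9 6]
Step 7: flows [0->1,2->1,3->1,1=4] -> levels [8 9 8 8 6]
Step 8: flows [1->0,1->2,1->3,1->4] -> levels [9 5 9 9 7]
Step 9: flows [0->1,2->1,3->1,4->1] -> levels [8 9 8 8 6]
  -> period-2 cycle (repeats step 7); tank 1 never drops to <=2
Tank 1 never reaches <=2 within 15 steps

Answer: -1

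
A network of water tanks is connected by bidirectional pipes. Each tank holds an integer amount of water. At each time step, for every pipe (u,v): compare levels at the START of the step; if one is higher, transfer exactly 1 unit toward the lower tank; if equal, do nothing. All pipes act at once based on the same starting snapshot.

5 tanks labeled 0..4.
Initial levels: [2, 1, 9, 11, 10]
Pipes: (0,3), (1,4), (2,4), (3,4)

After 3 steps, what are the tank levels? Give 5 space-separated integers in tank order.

Step 1: flows [3->0,4->1,4->2,3->4] -> levels [3 2 10 9 9]
Step 2: flows [3->0,4->1,2->4,3=4] -> levels [4 3 9 8 9]
Step 3: flows [3->0,4->1,2=4,4->3] -> levels [5 4 9 8 7]

Answer: 5 4 9 8 7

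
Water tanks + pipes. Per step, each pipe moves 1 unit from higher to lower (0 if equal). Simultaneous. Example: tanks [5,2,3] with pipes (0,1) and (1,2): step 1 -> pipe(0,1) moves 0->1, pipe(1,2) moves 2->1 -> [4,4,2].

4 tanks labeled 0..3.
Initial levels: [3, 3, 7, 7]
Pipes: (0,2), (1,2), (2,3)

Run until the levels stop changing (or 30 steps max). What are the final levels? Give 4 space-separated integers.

Step 1: flows [2->0,2->1,2=3] -> levels [4 4 5 7]
Step 2: flows [2->0,2->1,3->2] -> levels [5 5 4 6]
Step 3: flows [0->2,1->2,3->2] -> levels [4 4 7 5]
Step 4: flows [2->0,2->1,2->3] -> levels [5 5 4 6]
  -> period-2 cycle: step 4 state = step 2 state; never stabilizes
  -> state at step 30: (30-2) mod 2 = 0, same as step 2 -> [5 5 4 6]

Answer: 5 5 4 6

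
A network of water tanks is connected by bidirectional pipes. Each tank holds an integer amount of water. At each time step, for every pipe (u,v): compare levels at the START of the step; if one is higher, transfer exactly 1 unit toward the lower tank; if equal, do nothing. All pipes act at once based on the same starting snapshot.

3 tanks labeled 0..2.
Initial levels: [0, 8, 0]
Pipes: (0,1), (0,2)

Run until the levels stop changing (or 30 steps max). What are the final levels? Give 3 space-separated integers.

Step 1: flows [1->0,0=2] -> levels [1 7 0]
Step 2: flows [1->0,0->2] -> levels [1 6 1]
Step 3: flows [1->0,0=2] -> levels [2 5 1]
Step 4: flows [1->0,0->2] -> levels [2 4 2]
Step 5: flows [1->0,0=2] -> levels [3 3 2]
Step 6: flows [0=1,0->2] -> levels [2 3 3]
Step 7: flows [1->0,2->0] -> levels [4 2 2]
Step 8: flows [0->1,0->2] -> levels [2 3 3]
  -> period-2 cycle: step 8 state = step 6 state; never stabilizes
  -> state at step 30: (30-6) mod 2 = 0, same as step 6 -> [2 3 3]

Answer: 2 3 3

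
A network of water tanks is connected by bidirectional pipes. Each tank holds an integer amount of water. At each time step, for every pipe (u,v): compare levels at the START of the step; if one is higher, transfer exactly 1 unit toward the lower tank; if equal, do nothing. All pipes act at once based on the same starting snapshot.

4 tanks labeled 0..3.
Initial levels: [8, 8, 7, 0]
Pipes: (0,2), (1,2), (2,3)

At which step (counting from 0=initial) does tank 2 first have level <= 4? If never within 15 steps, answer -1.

Step 1: flows [0->2,1->2,2->3] -> levels [7 7 8 1]
Step 2: flows [2->0,2->1,2->3] -> levels [8 8 5 2]
Step 3: flows [0->2,1->2,2->3] -> levels [7 7 6 3]
Step 4: flows [0->2,1->2,2->3] -> levels [6 6 7 4]
Step 5: flows [2->0,2->1,2->3] -> levels [7 7 4 5]
Tank 2 first reaches <=4 at step 5

Answer: 5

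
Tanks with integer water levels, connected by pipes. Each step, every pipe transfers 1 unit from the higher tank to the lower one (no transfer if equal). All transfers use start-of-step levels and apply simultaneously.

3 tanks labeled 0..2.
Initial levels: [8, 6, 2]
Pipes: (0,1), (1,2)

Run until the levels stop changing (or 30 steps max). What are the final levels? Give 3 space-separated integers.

Step 1: flows [0->1,1->2] -> levels [7 6 3]
Step 2: flows [0->1,1->2] -> levels [6 6 4]
Step 3: flows [0=1,1->2] -> levels [6 5 5]
Step 4: flows [0->1,1=2] -> levels [5 6 5]
Step 5: flows [1->0,1->2] -> levels [6 4 6]
Step 6: flows [0->1,2->1] -> levels [5 6 5]
  -> period-2 cycle: step 6 state = step 4 state; never stabilizes
  -> state at step 30: (30-4) mod 2 = 0, same as step 4 -> [5 6 5]

Answer: 5 6 5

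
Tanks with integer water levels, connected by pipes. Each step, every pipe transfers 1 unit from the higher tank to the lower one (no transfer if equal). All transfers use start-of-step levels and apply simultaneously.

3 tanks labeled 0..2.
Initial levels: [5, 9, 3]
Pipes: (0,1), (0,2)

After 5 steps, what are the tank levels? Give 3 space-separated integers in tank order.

Step 1: flows [1->0,0->2] -> levels [5 8 4]
Step 2: flows [1->0,0->2] -> levels [5 7 5]
Step 3: flows [1->0,0=2] -> levels [6 6 5]
Step 4: flows [0=1,0->2] -> levels [5 6 6]
Step 5: flows [1->0,2->0] -> levels [7 5 5]

Answer: 7 5 5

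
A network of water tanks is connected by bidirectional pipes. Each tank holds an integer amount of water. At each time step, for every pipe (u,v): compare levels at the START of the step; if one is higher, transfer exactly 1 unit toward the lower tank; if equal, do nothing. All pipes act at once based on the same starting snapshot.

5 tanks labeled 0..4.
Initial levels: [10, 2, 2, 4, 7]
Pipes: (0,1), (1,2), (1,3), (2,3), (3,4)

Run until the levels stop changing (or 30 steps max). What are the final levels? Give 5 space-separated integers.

Answer: 6 4 5 6 4

Derivation:
Step 1: flows [0->1,1=2,3->1,3->2,4->3] -> levels [9 4 3 3 6]
Step 2: flows [0->1,1->2,1->3,2=3,4->3] -> levels [8 3 4 5 5]
Step 3: flows [0->1,2->1,3->1,3->2,3=4] -> levels [7 6 4 3 5]
Step 4: flows [0->1,1->2,1->3,2->3,4->3] -> levels [6 5 4 6 4]
Step 5: flows [0->1,1->2,3->1,3->2,3->4] -> levels [5 6 6 3 5]
Step 6: flows [1->0,1=2,1->3,2->3,4->3] -> levels [6 4 5 6 4]
Step 7: flows [0->1,2->1,3->1,3->2,3->4] -> levels [5 7 5 3 5]
Step 8: flows [1->0,1->2,1->3,2->3,4->3] -> levels [6 4 5 6 4]
  -> period-2 cycle: step 8 state = step 6 state; never stabilizes
  -> state at step 30: (30-6) mod 2 = 0, same as step 6 -> [6 4 5 6 4]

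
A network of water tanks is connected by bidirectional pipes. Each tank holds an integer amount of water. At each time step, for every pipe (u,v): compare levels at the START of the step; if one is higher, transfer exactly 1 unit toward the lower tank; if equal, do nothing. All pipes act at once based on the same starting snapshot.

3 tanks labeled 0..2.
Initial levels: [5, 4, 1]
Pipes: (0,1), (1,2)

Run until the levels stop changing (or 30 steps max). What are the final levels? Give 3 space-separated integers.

Answer: 4 2 4

Derivation:
Step 1: flows [0->1,1->2] -> levels [4 4 2]
Step 2: flows [0=1,1->2] -> levels [4 3 3]
Step 3: flows [0->1,1=2] -> levels [3 4 3]
Step 4: flows [1->0,1->2] -> levels [4 2 4]
Step 5: flows [0->1,2->1] -> levels [3 4 3]
  -> period-2 cycle: step 5 state = step 3 state; never stabilizes
  -> state at step 30: (30-3) mod 2 = 1, same as step 4 -> [4 2 4]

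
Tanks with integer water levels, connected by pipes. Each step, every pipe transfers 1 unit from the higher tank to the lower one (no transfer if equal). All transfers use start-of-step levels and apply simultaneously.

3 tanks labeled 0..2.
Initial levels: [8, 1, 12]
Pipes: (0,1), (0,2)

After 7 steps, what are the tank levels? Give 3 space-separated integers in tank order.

Answer: 7 7 7

Derivation:
Step 1: flows [0->1,2->0] -> levels [8 2 11]
Step 2: flows [0->1,2->0] -> levels [8 3 10]
Step 3: flows [0->1,2->0] -> levels [8 4 9]
Step 4: flows [0->1,2->0] -> levels [8 5 8]
Step 5: flows [0->1,0=2] -> levels [7 6 8]
Step 6: flows [0->1,2->0] -> levels [7 7 7]
Step 7: flows [0=1,0=2] -> levels [7 7 7]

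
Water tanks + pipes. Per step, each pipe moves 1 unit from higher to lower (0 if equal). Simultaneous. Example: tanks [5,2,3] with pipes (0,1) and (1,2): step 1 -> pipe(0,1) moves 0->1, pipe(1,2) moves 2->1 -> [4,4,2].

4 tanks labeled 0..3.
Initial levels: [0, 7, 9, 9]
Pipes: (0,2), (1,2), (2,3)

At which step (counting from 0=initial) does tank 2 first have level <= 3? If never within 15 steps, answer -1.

Answer: -1

Derivation:
Step 1: flows [2->0,2->1,2=3] -> levels [1 8 7 9]
Step 2: flows [2->0,1->2,3->2] -> levels [2 7 8 8]
Step 3: flows [2->0,2->1,2=3] -> levels [3 8 6 8]
Step 4: flows [2->0,1->2,3->2] -> levels [4 7 7 7]
Step 5: flows [2->0,1=2,2=3] -> levels [5 7 6 7]
Step 6: flows [2->0,1->2,3->2] -> levels [6 6 7 6]
Step 7: flows [2->0,2->1,2->3] -> levels [7 7 4 7]
Step 8: flows [0->2,1->2,3->2] -> levels [6 6 7 6]
  -> period-2 cycle (repeats step 6); tank 2 never drops to <=3
Tank 2 never reaches <=3 within 15 steps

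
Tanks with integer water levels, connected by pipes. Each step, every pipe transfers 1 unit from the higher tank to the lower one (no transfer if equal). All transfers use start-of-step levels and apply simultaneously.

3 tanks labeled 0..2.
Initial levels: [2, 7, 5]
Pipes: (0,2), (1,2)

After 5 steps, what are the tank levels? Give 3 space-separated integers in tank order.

Answer: 5 5 4

Derivation:
Step 1: flows [2->0,1->2] -> levels [3 6 5]
Step 2: flows [2->0,1->2] -> levels [4 5 5]
Step 3: flows [2->0,1=2] -> levels [5 5 4]
Step 4: flows [0->2,1->2] -> levels [4 4 6]
Step 5: flows [2->0,2->1] -> levels [5 5 4]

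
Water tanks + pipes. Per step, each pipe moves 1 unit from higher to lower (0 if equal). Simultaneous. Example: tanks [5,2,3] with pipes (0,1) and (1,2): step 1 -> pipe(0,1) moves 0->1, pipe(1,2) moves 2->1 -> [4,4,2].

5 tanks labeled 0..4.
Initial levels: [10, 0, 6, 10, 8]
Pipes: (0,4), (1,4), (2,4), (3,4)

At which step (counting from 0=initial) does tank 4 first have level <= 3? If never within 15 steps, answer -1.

Answer: -1

Derivation:
Step 1: flows [0->4,4->1,4->2,3->4] -> levels [9 1 7 9 8]
Step 2: flows [0->4,4->1,4->2,3->4] -> levels [8 2 8 8 8]
Step 3: flows [0=4,4->1,2=4,3=4] -> levels [8 3 8 8 7]
Step 4: flows [0->4,4->1,2->4,3->4] -> levels [7 4 7 7 9]
Step 5: flows [4->0,4->1,4->2,4->3] -> levels [8 5 8 8 5]
Step 6: flows [0->4,1=4,2->4,3->4] -> levels [7 5 7 7 8]
Step 7: flows [4->0,4->1,4->2,4->3] -> levels [8 6 8 8 4]
Step 8: flows [0->4,1->4,2->4,3->4] -> levels [7 5 7 7 8]
  -> period-2 cycle (repeats step 6); tank 4 never drops to <=3
Tank 4 never reaches <=3 within 15 steps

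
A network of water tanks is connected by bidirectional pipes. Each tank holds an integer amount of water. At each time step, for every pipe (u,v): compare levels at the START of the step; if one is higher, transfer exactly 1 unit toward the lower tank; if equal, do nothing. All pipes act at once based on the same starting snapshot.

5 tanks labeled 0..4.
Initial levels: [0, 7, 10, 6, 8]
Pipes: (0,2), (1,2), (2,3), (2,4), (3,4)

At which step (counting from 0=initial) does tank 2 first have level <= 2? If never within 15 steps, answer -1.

Step 1: flows [2->0,2->1,2->3,2->4,4->3] -> levels [1 8 6 8 8]
Step 2: flows [2->0,1->2,3->2,4->2,3=4] -> levels [2 7 8 7 7]
Step 3: flows [2->0,2->1,2->3,2->4,3=4] -> levels [3 8 4 8 8]
Step 4: flows [2->0,1->2,3->2,4->2,3=4] -> levels [4 7 6 7 7]
Step 5: flows [2->0,1->2,3->2,4->2,3=4] -> levels [5 6 8 6 6]
Step 6: flows [2->0,2->1,2->3,2->4,3=4] -> levels [6 7 4 7 7]
Step 7: flows [0->2,1->2,3->2,4->2,3=4] -> levels [5 6 8 6 6]
  -> period-2 cycle (repeats step 5); tank 2 never drops to <=2
Tank 2 never reaches <=2 within 15 steps

Answer: -1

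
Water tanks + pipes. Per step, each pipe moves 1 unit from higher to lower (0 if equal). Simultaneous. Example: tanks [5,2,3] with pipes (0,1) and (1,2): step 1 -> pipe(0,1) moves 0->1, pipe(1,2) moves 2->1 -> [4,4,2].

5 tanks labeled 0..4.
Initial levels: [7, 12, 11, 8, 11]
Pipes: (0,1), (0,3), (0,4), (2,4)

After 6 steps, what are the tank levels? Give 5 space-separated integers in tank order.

Answer: 8 10 10 10 11

Derivation:
Step 1: flows [1->0,3->0,4->0,2=4] -> levels [10 11 11 7 10]
Step 2: flows [1->0,0->3,0=4,2->4] -> levels [10 10 10 8 11]
Step 3: flows [0=1,0->3,4->0,4->2] -> levels [10 10 11 9 9]
Step 4: flows [0=1,0->3,0->4,2->4] -> levels [8 10 10 10 11]
Step 5: flows [1->0,3->0,4->0,4->2] -> levels [11 9 11 9 9]
Step 6: flows [0->1,0->3,0->4,2->4] -> levels [8 10 10 10 11]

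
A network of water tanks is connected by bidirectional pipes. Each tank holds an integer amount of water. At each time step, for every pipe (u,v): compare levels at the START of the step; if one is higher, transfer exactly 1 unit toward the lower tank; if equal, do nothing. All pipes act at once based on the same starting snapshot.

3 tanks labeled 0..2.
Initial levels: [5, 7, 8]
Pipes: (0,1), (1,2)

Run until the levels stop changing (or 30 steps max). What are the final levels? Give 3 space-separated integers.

Step 1: flows [1->0,2->1] -> levels [6 7 7]
Step 2: flows [1->0,1=2] -> levels [7 6 7]
Step 3: flows [0->1,2->1] -> levels [6 8 6]
Step 4: flows [1->0,1->2] -> levels [7 6 7]
  -> period-2 cycle: step 4 state = step 2 state; never stabilizes
  -> state at step 30: (30-2) mod 2 = 0, same as step 2 -> [7 6 7]

Answer: 7 6 7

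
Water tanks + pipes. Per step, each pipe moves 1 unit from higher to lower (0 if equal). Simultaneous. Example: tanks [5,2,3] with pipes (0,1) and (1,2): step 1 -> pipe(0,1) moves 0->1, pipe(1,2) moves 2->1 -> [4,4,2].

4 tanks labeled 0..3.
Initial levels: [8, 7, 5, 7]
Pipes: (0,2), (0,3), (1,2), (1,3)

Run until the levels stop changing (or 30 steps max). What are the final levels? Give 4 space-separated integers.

Answer: 8 8 5 6

Derivation:
Step 1: flows [0->2,0->3,1->2,1=3] -> levels [6 6 7 8]
Step 2: flows [2->0,3->0,2->1,3->1] -> levels [8 8 5 6]
Step 3: flows [0->2,0->3,1->2,1->3] -> levels [6 6 7 8]
  -> period-2 cycle: step 3 state = step 1 state; never stabilizes
  -> state at step 30: (30-1) mod 2 = 1, same as step 2 -> [8 8 5 6]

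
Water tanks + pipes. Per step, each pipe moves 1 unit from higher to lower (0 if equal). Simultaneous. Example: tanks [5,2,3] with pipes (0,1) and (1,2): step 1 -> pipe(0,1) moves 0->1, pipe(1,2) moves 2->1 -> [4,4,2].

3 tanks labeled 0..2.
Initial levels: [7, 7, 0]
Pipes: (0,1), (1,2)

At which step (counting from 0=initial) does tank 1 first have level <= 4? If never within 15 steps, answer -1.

Answer: 5

Derivation:
Step 1: flows [0=1,1->2] -> levels [7 6 1]
Step 2: flows [0->1,1->2] -> levels [6 6 2]
Step 3: flows [0=1,1->2] -> levels [6 5 3]
Step 4: flows [0->1,1->2] -> levels [5 5 4]
Step 5: flows [0=1,1->2] -> levels [5 4 5]
Tank 1 first reaches <=4 at step 5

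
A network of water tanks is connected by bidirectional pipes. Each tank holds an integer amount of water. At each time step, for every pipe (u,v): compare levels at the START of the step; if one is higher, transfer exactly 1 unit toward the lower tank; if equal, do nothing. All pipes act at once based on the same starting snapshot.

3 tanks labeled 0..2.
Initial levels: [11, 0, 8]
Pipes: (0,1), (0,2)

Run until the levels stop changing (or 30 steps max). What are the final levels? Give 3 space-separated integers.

Step 1: flows [0->1,0->2] -> levels [9 1 9]
Step 2: flows [0->1,0=2] -> levels [8 2 9]
Step 3: flows [0->1,2->0] -> levels [8 3 8]
Step 4: flows [0->1,0=2] -> levels [7 4 8]
Step 5: flows [0->1,2->0] -> levels [7 5 7]
Step 6: flows [0->1,0=2] -> levels [6 6 7]
Step 7: flows [0=1,2->0] -> levels [7 6 6]
Step 8: flows [0->1,0->2] -> levels [5 7 7]
Step 9: flows [1->0,2->0] -> levels [7 6 6]
  -> period-2 cycle: step 9 state = step 7 state; never stabilizes
  -> state at step 30: (30-7) mod 2 = 1, same as step 8 -> [5 7 7]

Answer: 5 7 7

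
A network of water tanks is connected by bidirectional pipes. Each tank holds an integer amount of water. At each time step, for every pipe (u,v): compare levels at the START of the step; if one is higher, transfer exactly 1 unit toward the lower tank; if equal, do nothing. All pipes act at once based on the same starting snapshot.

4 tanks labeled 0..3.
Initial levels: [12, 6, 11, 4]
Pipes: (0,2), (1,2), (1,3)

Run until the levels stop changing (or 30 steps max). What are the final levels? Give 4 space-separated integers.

Step 1: flows [0->2,2->1,1->3] -> levels [11 6 11 5]
Step 2: flows [0=2,2->1,1->3] -> levels [11 6 10 6]
Step 3: flows [0->2,2->1,1=3] -> levels [10 7 10 6]
Step 4: flows [0=2,2->1,1->3] -> levels [10 7 9 7]
Step 5: flows [0->2,2->1,1=3] -> levels [9 8 9 7]
Step 6: flows [0=2,2->1,1->3] -> levels [9 8 8 8]
Step 7: flows [0->2,1=2,1=3] -> levels [8 8 9 8]
Step 8: flows [2->0,2->1,1=3] -> levels [9 9 7 8]
Step 9: flows [0->2,1->2,1->3] -> levels [8 7 9 9]
Step 10: flows [2->0,2->1,3->1] -> levels [9 9 7 8]
  -> period-2 cycle: step 10 state = step 8 state; never stabilizes
  -> state at step 30: (30-8) mod 2 = 0, same as step 8 -> [9 9 7 8]

Answer: 9 9 7 8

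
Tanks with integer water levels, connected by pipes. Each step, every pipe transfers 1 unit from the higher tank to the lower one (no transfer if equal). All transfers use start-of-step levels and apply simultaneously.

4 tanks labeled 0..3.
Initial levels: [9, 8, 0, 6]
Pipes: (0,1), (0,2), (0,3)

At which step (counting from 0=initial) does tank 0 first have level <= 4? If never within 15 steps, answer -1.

Step 1: flows [0->1,0->2,0->3] -> levels [6 9 1 7]
Step 2: flows [1->0,0->2,3->0] -> levels [7 8 2 6]
Step 3: flows [1->0,0->2,0->3] -> levels [6 7 3 7]
Step 4: flows [1->0,0->2,3->0] -> levels [7 6 4 6]
Step 5: flows [0->1,0->2,0->3] -> levels [4 7 5 7]
Tank 0 first reaches <=4 at step 5

Answer: 5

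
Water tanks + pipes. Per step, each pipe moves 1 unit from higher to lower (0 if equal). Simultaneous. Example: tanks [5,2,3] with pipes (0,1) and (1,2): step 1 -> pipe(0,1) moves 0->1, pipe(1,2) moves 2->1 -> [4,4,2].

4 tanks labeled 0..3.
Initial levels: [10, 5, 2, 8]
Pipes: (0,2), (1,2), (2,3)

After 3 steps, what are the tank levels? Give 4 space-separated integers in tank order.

Step 1: flows [0->2,1->2,3->2] -> levels [9 4 5 7]
Step 2: flows [0->2,2->1,3->2] -> levels [8 5 6 6]
Step 3: flows [0->2,2->1,2=3] -> levels [7 6 6 6]

Answer: 7 6 6 6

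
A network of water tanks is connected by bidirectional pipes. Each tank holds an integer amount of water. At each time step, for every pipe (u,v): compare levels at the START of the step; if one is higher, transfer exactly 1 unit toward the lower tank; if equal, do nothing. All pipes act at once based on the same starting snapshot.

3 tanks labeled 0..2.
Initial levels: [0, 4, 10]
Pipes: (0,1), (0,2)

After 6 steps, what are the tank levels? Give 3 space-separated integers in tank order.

Step 1: flows [1->0,2->0] -> levels [2 3 9]
Step 2: flows [1->0,2->0] -> levels [4 2 8]
Step 3: flows [0->1,2->0] -> levels [4 3 7]
Step 4: flows [0->1,2->0] -> levels [4 4 6]
Step 5: flows [0=1,2->0] -> levels [5 4 5]
Step 6: flows [0->1,0=2] -> levels [4 5 5]

Answer: 4 5 5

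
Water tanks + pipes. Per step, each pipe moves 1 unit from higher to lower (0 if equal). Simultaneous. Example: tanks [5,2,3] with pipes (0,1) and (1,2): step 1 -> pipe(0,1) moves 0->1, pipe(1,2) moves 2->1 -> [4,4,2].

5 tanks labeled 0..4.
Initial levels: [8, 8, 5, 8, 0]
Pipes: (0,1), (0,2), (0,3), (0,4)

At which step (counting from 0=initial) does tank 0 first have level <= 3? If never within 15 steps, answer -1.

Answer: 5

Derivation:
Step 1: flows [0=1,0->2,0=3,0->4] -> levels [6 8 6 8 1]
Step 2: flows [1->0,0=2,3->0,0->4] -> levels [7 7 6 7 2]
Step 3: flows [0=1,0->2,0=3,0->4] -> levels [5 7 7 7 3]
Step 4: flows [1->0,2->0,3->0,0->4] -> levels [7 6 6 6 4]
Step 5: flows [0->1,0->2,0->3,0->4] -> levels [3 7 7 7 5]
Tank 0 first reaches <=3 at step 5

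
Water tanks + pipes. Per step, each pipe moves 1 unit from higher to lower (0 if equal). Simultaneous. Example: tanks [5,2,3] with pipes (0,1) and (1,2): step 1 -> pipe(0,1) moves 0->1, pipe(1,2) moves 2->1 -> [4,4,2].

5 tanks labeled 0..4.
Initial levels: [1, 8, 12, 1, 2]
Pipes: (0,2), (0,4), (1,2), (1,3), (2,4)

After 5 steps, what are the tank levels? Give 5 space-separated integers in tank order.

Answer: 6 6 4 4 4

Derivation:
Step 1: flows [2->0,4->0,2->1,1->3,2->4] -> levels [3 8 9 2 2]
Step 2: flows [2->0,0->4,2->1,1->3,2->4] -> levels [3 8 6 3 4]
Step 3: flows [2->0,4->0,1->2,1->3,2->4] -> levels [5 6 5 4 4]
Step 4: flows [0=2,0->4,1->2,1->3,2->4] -> levels [4 4 5 5 6]
Step 5: flows [2->0,4->0,2->1,3->1,4->2] -> levels [6 6 4 4 4]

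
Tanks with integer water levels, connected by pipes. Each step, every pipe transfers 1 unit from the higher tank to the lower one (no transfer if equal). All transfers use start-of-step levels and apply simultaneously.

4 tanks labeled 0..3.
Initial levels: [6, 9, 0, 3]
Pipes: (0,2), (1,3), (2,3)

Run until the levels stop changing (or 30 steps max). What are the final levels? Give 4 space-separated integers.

Step 1: flows [0->2,1->3,3->2] -> levels [5 8 2 3]
Step 2: flows [0->2,1->3,3->2] -> levels [4 7 4 3]
Step 3: flows [0=2,1->3,2->3] -> levels [4 6 3 5]
Step 4: flows [0->2,1->3,3->2] -> levels [3 5 5 5]
Step 5: flows [2->0,1=3,2=3] -> levels [4 5 4 5]
Step 6: flows [0=2,1=3,3->2] -> levels [4 5 5 4]
Step 7: flows [2->0,1->3,2->3] -> levels [5 4 3 6]
Step 8: flows [0->2,3->1,3->2] -> levels [4 5 5 4]
  -> period-2 cycle: step 8 state = step 6 state; never stabilizes
  -> state at step 30: (30-6) mod 2 = 0, same as step 6 -> [4 5 5 4]

Answer: 4 5 5 4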